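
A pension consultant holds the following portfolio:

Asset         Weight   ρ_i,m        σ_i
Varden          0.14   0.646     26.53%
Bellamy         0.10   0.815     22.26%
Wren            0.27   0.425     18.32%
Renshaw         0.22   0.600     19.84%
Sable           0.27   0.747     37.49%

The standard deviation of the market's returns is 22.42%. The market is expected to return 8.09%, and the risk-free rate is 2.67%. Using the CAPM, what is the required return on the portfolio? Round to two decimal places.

β_Varden = 0.646 × 26.53% / 22.42% = 0.7644
β_Bellamy = 0.815 × 22.26% / 22.42% = 0.8092
β_Wren = 0.425 × 18.32% / 22.42% = 0.3473
β_Renshaw = 0.600 × 19.84% / 22.42% = 0.5310
β_Sable = 0.747 × 37.49% / 22.42% = 1.2491
β_P = Σ w_i β_i = 0.14×0.7644 + 0.10×0.8092 + 0.27×0.3473 + 0.22×0.5310 + 0.27×1.2491 = 0.7358
MRP = 8.09% − 2.67% = 5.42%
E(R_P) = R_f + β_P × MRP = 2.67% + 0.7358 × 5.42% = 6.66%

6.66%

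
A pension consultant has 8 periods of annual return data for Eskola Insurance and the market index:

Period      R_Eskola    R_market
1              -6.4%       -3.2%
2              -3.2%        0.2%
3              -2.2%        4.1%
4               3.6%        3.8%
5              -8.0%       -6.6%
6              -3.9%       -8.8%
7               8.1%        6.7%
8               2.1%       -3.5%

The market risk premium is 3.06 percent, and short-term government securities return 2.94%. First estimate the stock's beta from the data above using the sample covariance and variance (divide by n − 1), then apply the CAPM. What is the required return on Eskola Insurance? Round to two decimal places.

5.09%

Mean R_i = (-6.4 − 3.2 − 2.2 + 3.6 − 8.0 − 3.9 + 8.1 + 2.1) / 8 = -1.2375%
Mean R_m = (-3.2 + 0.2 + 4.1 + 3.8 − 6.6 − 8.8 + 6.7 − 3.5) / 8 = -0.9125%
Σ(R_i − R̄_i)(R_m − R̄_m) = 149.5063  ⇒  Cov = 149.5063 / 7 = 21.3580
Σ(R_m − R̄_m)² = 213.0088  ⇒  Var(R_m) = 213.0088 / 7 = 30.4298
β = Cov / Var(R_m) = 21.3580 / 30.4298 = 0.7019
E(R) = R_f + β × MRP = 2.94% + 0.7019 × 3.06% = 5.09%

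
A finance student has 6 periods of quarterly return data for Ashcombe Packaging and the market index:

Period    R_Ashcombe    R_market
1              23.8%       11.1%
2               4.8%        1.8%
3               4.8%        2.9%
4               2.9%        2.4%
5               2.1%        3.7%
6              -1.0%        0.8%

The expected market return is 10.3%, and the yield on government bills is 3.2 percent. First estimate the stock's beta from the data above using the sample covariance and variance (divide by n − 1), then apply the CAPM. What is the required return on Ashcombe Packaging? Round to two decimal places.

Mean R_i = (23.8 + 4.8 + 4.8 + 2.9 + 2.1 − 1.0) / 6 = 6.2333%
Mean R_m = (11.1 + 1.8 + 2.9 + 2.4 + 3.7 + 0.8) / 6 = 3.7833%
Σ(R_i − R̄_i)(R_m − R̄_m) = 159.1733  ⇒  Cov = 159.1733 / 5 = 31.8347
Σ(R_m − R̄_m)² = 69.0683  ⇒  Var(R_m) = 69.0683 / 5 = 13.8137
β = Cov / Var(R_m) = 31.8347 / 13.8137 = 2.3046
MRP = 10.3% − 3.2% = 7.10%
E(R) = R_f + β × MRP = 3.2% + 2.3046 × 7.1% = 19.56%

19.56%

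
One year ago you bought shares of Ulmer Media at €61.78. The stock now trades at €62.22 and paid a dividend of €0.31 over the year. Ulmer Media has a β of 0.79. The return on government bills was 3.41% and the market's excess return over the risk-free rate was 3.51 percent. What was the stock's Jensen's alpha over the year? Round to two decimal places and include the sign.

Realised HPR = (P1 + D1 − P0) / P0 = (62.22 + 0.31 − 61.78) / 61.78 = 0.75 / 61.78 = 1.2140%
CAPM required = R_f + β·MRP = 3.41% + 0.79 × 3.51% = 6.1829%
α = realised − required = 1.2140% − 6.1829% = -4.97%

-4.97%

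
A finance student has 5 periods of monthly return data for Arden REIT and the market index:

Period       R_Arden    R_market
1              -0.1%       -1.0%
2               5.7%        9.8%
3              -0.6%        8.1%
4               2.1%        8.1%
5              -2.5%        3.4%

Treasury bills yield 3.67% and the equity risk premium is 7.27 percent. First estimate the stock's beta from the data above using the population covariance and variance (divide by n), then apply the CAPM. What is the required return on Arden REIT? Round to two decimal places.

6.77%

Mean R_i = (-0.1 + 5.7 − 0.6 + 2.1 − 2.5) / 5 = 0.9200%
Mean R_m = (-1.0 + 9.8 + 8.1 + 8.1 + 3.4) / 5 = 5.6800%
Σ(R_i − R̄_i)(R_m − R̄_m) = 33.4820  ⇒  Cov = 33.4820 / 5 = 6.6964
Σ(R_m − R̄_m)² = 78.5080  ⇒  Var(R_m) = 78.5080 / 5 = 15.7016
β = Cov / Var(R_m) = 6.6964 / 15.7016 = 0.4265
E(R) = R_f + β × MRP = 3.67% + 0.4265 × 7.27% = 6.77%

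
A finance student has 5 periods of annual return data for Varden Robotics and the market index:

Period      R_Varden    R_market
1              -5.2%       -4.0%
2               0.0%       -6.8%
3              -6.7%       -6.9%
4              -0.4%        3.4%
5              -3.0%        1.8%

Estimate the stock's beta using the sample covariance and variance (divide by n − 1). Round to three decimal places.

0.236

Mean R_i = (-5.2 + 0.0 − 6.7 − 0.4 − 3.0) / 5 = -3.0600%
Mean R_m = (-4.0 − 6.8 − 6.9 + 3.4 + 1.8) / 5 = -2.5000%
Σ(R_i − R̄_i)(R_m − R̄_m) = 22.0200  ⇒  Cov = 22.0200 / 4 = 5.5050
Σ(R_m − R̄_m)² = 93.4000  ⇒  Var(R_m) = 93.4000 / 4 = 23.3500
β = Cov / Var(R_m) = 5.5050 / 23.3500 = 0.2358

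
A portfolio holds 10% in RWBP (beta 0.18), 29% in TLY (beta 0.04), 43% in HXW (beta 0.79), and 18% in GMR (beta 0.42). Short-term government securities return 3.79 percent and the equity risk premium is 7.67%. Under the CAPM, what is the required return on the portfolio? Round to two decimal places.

β_P = Σ w_i β_i = 0.10×0.18 + 0.29×0.04 + 0.43×0.79 + 0.18×0.42 = 0.4449
E(R_P) = R_f + β_P × MRP = 3.79% + 0.4449 × 7.67% = 7.20%

7.20%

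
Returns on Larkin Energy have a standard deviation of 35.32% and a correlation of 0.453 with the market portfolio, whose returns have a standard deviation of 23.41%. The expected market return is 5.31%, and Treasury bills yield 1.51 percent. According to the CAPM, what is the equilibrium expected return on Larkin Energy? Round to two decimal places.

4.11%

β = ρ × σ_i / σ_m = 0.453 × 35.32% / 23.41% = 0.6835
MRP = 5.31% − 1.51% = 3.80%
E(R) = 1.51% + 0.6835 × 3.80% = 4.11%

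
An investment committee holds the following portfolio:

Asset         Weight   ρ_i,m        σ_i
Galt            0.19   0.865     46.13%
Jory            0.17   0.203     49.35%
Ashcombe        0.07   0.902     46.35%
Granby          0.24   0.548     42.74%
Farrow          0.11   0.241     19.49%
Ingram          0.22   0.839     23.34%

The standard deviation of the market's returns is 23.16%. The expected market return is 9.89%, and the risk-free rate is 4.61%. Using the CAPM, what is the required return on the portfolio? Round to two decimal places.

β_Galt = 0.865 × 46.13% / 23.16% = 1.7229
β_Jory = 0.203 × 49.35% / 23.16% = 0.4326
β_Ashcombe = 0.902 × 46.35% / 23.16% = 1.8052
β_Granby = 0.548 × 42.74% / 23.16% = 1.0113
β_Farrow = 0.241 × 19.49% / 23.16% = 0.2028
β_Ingram = 0.839 × 23.34% / 23.16% = 0.8455
β_P = Σ w_i β_i = 0.19×1.7229 + 0.17×0.4326 + 0.07×1.8052 + 0.24×1.0113 + 0.11×0.2028 + 0.22×0.8455 = 0.9783
MRP = 9.89% − 4.61% = 5.28%
E(R_P) = R_f + β_P × MRP = 4.61% + 0.9783 × 5.28% = 9.78%

9.78%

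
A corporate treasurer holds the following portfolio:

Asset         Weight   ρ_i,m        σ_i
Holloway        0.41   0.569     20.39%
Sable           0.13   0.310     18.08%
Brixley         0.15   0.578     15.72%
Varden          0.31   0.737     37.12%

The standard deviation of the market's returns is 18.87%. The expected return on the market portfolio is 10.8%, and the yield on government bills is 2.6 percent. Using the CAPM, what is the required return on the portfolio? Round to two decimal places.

β_Holloway = 0.569 × 20.39% / 18.87% = 0.6148
β_Sable = 0.310 × 18.08% / 18.87% = 0.2970
β_Brixley = 0.578 × 15.72% / 18.87% = 0.4815
β_Varden = 0.737 × 37.12% / 18.87% = 1.4498
β_P = Σ w_i β_i = 0.41×0.6148 + 0.13×0.2970 + 0.15×0.4815 + 0.31×1.4498 = 0.8123
MRP = 10.8% − 2.6% = 8.20%
E(R_P) = R_f + β_P × MRP = 2.6% + 0.8123 × 8.2% = 9.26%

9.26%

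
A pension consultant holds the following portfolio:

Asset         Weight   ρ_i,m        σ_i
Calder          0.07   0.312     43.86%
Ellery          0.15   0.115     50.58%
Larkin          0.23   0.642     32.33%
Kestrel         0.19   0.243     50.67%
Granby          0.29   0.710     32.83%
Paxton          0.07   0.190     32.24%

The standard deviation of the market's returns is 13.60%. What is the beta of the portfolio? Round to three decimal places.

1.186

β_Calder = 0.312 × 43.86% / 13.60% = 1.0062
β_Ellery = 0.115 × 50.58% / 13.60% = 0.4277
β_Larkin = 0.642 × 32.33% / 13.60% = 1.5262
β_Kestrel = 0.243 × 50.67% / 13.60% = 0.9054
β_Granby = 0.710 × 32.83% / 13.60% = 1.7139
β_Paxton = 0.190 × 32.24% / 13.60% = 0.4504
β_P = Σ w_i β_i = 0.07×1.0062 + 0.15×0.4277 + 0.23×1.5262 + 0.19×0.9054 + 0.29×1.7139 + 0.07×0.4504 = 1.1862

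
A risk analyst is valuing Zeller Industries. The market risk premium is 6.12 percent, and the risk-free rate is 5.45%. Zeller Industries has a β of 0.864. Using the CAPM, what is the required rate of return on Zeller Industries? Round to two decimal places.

E(R) = R_f + β × MRP = 5.45% + 0.864 × 6.12% = 10.74%

10.74%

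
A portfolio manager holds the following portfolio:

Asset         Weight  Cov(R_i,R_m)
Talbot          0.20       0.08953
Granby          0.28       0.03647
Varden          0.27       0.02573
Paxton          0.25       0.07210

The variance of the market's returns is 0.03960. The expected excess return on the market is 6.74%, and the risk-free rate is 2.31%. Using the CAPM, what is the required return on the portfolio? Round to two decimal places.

11.35%

β_Talbot = 0.08953 / 0.03960 = 2.2609
β_Granby = 0.03647 / 0.03960 = 0.9210
β_Varden = 0.02573 / 0.03960 = 0.6497
β_Paxton = 0.07210 / 0.03960 = 1.8207
β_P = Σ w_i β_i = 0.20×2.2609 + 0.28×0.9210 + 0.27×0.6497 + 0.25×1.8207 = 1.3407
E(R_P) = R_f + β_P × MRP = 2.31% + 1.3407 × 6.74% = 11.35%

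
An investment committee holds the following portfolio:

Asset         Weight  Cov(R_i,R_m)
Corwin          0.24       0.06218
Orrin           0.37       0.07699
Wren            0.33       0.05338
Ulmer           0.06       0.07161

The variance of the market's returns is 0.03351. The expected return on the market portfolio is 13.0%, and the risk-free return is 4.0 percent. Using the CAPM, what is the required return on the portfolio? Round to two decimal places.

21.54%

β_Corwin = 0.06218 / 0.03351 = 1.8556
β_Orrin = 0.07699 / 0.03351 = 2.2975
β_Wren = 0.05338 / 0.03351 = 1.5930
β_Ulmer = 0.07161 / 0.03351 = 2.1370
β_P = Σ w_i β_i = 0.24×1.8556 + 0.37×2.2975 + 0.33×1.5930 + 0.06×2.1370 = 1.9493
MRP = 13.0% − 4.0% = 9.00%
E(R_P) = R_f + β_P × MRP = 4.0% + 1.9493 × 9.0% = 21.54%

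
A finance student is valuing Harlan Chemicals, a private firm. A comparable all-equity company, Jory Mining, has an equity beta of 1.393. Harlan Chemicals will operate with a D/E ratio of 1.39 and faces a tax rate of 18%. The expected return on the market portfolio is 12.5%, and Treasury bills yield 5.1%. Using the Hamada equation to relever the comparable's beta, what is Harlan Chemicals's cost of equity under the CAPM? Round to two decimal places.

β_L = β_U × [1 + (1 − t)(D/E)] = 1.393 × [1 + (1 − 0.18) × 1.39]
    = 1.393 × [1 + 0.82 × 1.39] = 1.393 × 2.1398 = 2.9807
MRP = 12.5% − 5.1% = 7.40%
E(R) = R_f + β_L × MRP = 5.1% + 2.9807 × 7.4% = 27.16%

27.16%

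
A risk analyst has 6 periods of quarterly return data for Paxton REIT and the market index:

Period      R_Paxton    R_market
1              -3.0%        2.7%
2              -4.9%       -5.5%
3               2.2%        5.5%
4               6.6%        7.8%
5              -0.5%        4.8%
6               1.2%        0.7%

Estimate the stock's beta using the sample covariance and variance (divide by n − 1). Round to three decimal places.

Mean R_i = (-3.0 − 4.9 + 2.2 + 6.6 − 0.5 + 1.2) / 6 = 0.2667%
Mean R_m = (2.7 − 5.5 + 5.5 + 7.8 + 4.8 + 0.7) / 6 = 2.6667%
Σ(R_i − R̄_i)(R_m − R̄_m) = 76.6033  ⇒  Cov = 76.6033 / 5 = 15.3207
Σ(R_m − R̄_m)² = 109.4933  ⇒  Var(R_m) = 109.4933 / 5 = 21.8987
β = Cov / Var(R_m) = 15.3207 / 21.8987 = 0.6996

0.700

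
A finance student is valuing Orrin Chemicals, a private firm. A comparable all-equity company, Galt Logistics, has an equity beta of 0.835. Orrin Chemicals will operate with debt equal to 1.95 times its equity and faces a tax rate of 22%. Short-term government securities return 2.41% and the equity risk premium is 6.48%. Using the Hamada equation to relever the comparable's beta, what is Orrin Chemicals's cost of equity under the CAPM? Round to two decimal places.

β_L = β_U × [1 + (1 − t)(D/E)] = 0.835 × [1 + (1 − 0.22) × 1.95]
    = 0.835 × [1 + 0.78 × 1.95] = 0.835 × 2.5210 = 2.1050
E(R) = R_f + β_L × MRP = 2.41% + 2.1050 × 6.48% = 16.05%

16.05%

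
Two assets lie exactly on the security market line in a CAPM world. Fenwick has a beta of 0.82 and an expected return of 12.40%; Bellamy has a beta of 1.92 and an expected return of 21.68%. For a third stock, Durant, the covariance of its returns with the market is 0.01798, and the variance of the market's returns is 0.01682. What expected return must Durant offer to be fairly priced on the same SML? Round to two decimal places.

14.50%

MRP = (21.68% − 12.40%) / (1.92 − 0.82) = 8.4364%
R_f = 12.40% − 0.82 × 8.4364% = 5.4822%
β_Durant = Cov / Var(R_m) = 0.01798 / 0.01682 = 1.0690
E(R_Durant) = R_f + β × MRP = 5.4822% + 1.0690 × 8.4364% = 14.50%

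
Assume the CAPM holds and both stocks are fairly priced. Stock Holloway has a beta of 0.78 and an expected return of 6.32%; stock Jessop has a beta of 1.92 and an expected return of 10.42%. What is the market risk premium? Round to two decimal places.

3.60%

Both satisfy E(R) = R_f + β·MRP, so the slope of the SML is
MRP = (10.42% − 6.32%) / (1.92 − 0.78) = 4.10% / 1.14 = 3.5965%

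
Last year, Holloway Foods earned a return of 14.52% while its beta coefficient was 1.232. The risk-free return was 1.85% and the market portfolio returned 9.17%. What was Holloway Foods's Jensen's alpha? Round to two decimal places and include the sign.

+3.65%

Market excess return = 9.17% − 1.85% = 7.32%
CAPM benchmark = R_f + β(R_m − R_f) = 1.85% + 1.232 × 7.32% = 10.86824%
α = actual − benchmark = 14.52% − 10.86824% = +3.65%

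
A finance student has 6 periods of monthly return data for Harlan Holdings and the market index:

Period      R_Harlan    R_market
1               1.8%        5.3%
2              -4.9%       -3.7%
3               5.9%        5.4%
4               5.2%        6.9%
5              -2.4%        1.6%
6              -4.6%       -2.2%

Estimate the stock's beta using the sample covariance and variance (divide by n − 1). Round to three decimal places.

1.031

Mean R_i = (1.8 − 4.9 + 5.9 + 5.2 − 2.4 − 4.6) / 6 = 0.1667%
Mean R_m = (5.3 − 3.7 + 5.4 + 6.9 + 1.6 − 2.2) / 6 = 2.2167%
Σ(R_i − R̄_i)(R_m − R̄_m) = 99.4733  ⇒  Cov = 99.4733 / 5 = 19.8947
Σ(R_m − R̄_m)² = 96.4683  ⇒  Var(R_m) = 96.4683 / 5 = 19.2937
β = Cov / Var(R_m) = 19.8947 / 19.2937 = 1.0312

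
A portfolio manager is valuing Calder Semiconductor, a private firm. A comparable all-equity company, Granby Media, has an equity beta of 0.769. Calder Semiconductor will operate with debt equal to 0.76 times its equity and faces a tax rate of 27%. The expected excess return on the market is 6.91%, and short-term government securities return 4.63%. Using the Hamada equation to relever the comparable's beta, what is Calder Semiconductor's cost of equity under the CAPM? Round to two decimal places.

12.89%

β_L = β_U × [1 + (1 − t)(D/E)] = 0.769 × [1 + (1 − 0.27) × 0.76]
    = 0.769 × [1 + 0.73 × 0.76] = 0.769 × 1.5548 = 1.1956
E(R) = R_f + β_L × MRP = 4.63% + 1.1956 × 6.91% = 12.89%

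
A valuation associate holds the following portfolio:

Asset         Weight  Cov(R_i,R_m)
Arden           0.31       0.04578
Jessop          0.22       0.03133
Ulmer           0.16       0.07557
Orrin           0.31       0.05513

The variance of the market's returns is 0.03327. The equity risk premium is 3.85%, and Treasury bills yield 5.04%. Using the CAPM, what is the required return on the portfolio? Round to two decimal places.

10.86%

β_Arden = 0.04578 / 0.03327 = 1.3760
β_Jessop = 0.03133 / 0.03327 = 0.9417
β_Ulmer = 0.07557 / 0.03327 = 2.2714
β_Orrin = 0.05513 / 0.03327 = 1.6570
β_P = Σ w_i β_i = 0.31×1.3760 + 0.22×0.9417 + 0.16×2.2714 + 0.31×1.6570 = 1.5108
E(R_P) = R_f + β_P × MRP = 5.04% + 1.5108 × 3.85% = 10.86%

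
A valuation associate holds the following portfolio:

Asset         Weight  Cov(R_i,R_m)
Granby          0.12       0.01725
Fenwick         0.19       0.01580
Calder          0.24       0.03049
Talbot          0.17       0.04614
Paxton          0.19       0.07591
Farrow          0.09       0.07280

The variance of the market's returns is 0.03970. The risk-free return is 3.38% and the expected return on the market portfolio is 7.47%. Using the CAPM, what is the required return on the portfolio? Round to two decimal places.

7.63%

β_Granby = 0.01725 / 0.03970 = 0.4345
β_Fenwick = 0.01580 / 0.03970 = 0.3980
β_Calder = 0.03049 / 0.03970 = 0.7680
β_Talbot = 0.04614 / 0.03970 = 1.1622
β_Paxton = 0.07591 / 0.03970 = 1.9121
β_Farrow = 0.07280 / 0.03970 = 1.8338
β_P = Σ w_i β_i = 0.12×0.4345 + 0.19×0.3980 + 0.24×0.7680 + 0.17×1.1622 + 0.19×1.9121 + 0.09×1.8338 = 1.0380
MRP = 7.47% − 3.38% = 4.09%
E(R_P) = R_f + β_P × MRP = 3.38% + 1.0380 × 4.09% = 7.63%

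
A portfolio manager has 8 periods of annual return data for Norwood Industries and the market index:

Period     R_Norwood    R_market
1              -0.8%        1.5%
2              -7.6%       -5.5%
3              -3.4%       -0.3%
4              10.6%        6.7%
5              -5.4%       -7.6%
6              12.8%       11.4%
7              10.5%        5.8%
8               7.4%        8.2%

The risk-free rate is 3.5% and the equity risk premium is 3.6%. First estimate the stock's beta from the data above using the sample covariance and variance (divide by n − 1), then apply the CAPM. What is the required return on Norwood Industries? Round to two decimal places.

7.62%

Mean R_i = (-0.8 − 7.6 − 3.4 + 10.6 − 5.4 + 12.8 + 10.5 + 7.4) / 8 = 3.0125%
Mean R_m = (1.5 − 5.5 − 0.3 + 6.7 − 7.6 + 11.4 + 5.8 + 8.2) / 8 = 2.5250%
Σ(R_i − R̄_i)(R_m − R̄_m) = 360.3275  ⇒  Cov = 360.3275 / 7 = 51.4754
Σ(R_m − R̄_m)² = 315.0750  ⇒  Var(R_m) = 315.0750 / 7 = 45.0107
β = Cov / Var(R_m) = 51.4754 / 45.0107 = 1.1436
E(R) = R_f + β × MRP = 3.5% + 1.1436 × 3.6% = 7.62%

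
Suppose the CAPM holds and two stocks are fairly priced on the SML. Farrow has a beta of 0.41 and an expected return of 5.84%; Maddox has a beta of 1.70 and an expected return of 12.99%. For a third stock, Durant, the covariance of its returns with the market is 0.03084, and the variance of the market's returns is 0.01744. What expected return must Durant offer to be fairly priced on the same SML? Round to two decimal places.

13.37%

MRP = (12.99% − 5.84%) / (1.70 − 0.41) = 5.5426%
R_f = 5.84% − 0.41 × 5.5426% = 3.5675%
β_Durant = Cov / Var(R_m) = 0.03084 / 0.01744 = 1.7683
E(R_Durant) = R_f + β × MRP = 3.5675% + 1.7683 × 5.5426% = 13.37%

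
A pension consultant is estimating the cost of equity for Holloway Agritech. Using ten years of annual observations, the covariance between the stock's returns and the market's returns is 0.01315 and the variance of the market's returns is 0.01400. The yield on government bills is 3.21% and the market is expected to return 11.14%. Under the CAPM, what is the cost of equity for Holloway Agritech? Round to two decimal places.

β = Cov(R_i, R_m) / Var(R_m) = 0.01315 / 0.01400 = 0.9393
MRP = 11.14% − 3.21% = 7.93%
E(R) = R_f + β × MRP = 3.21% + 0.9393 × 7.93% = 10.66%

10.66%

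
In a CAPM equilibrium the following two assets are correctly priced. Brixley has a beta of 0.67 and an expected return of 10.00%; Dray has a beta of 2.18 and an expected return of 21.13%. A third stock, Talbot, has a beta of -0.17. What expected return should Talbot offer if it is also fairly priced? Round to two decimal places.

MRP (SML slope) = (21.13% − 10.00%) / (2.18 − 0.67) = 11.13% / 1.51 = 7.3709%
R_f (intercept) = 10.00% − 0.67 × 7.3709% = 5.0615%
E(R_Talbot) = R_f + β × MRP = 5.0615% + -0.17 × 7.3709% = 3.81%

3.81%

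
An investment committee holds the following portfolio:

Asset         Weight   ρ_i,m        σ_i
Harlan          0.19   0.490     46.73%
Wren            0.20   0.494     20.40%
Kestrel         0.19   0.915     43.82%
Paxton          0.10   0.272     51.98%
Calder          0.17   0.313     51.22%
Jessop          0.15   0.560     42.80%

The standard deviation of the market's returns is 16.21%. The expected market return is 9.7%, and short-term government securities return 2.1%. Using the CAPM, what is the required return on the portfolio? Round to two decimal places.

12.28%

β_Harlan = 0.490 × 46.73% / 16.21% = 1.4126
β_Wren = 0.494 × 20.40% / 16.21% = 0.6217
β_Kestrel = 0.915 × 43.82% / 16.21% = 2.4735
β_Paxton = 0.272 × 51.98% / 16.21% = 0.8722
β_Calder = 0.313 × 51.22% / 16.21% = 0.9890
β_Jessop = 0.560 × 42.80% / 16.21% = 1.4786
β_P = Σ w_i β_i = 0.19×1.4126 + 0.20×0.6217 + 0.19×2.4735 + 0.10×0.8722 + 0.17×0.9890 + 0.15×1.4786 = 1.3398
MRP = 9.7% − 2.1% = 7.60%
E(R_P) = R_f + β_P × MRP = 2.1% + 1.3398 × 7.6% = 12.28%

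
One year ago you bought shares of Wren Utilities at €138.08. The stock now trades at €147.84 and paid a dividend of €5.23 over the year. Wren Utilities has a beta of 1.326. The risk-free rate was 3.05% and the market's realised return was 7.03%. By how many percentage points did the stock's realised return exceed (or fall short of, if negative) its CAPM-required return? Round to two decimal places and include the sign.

Realised HPR = (P1 + D1 − P0) / P0 = (147.84 + 5.23 − 138.08) / 138.08 = 14.99 / 138.08 = 10.8560%
MRP = 7.03% − 3.05% = 3.98%
CAPM required = R_f + β·MRP = 3.05% + 1.326 × 3.98% = 8.32748%
α = realised − required = 10.8560% − 8.32748% = +2.53%

+2.53%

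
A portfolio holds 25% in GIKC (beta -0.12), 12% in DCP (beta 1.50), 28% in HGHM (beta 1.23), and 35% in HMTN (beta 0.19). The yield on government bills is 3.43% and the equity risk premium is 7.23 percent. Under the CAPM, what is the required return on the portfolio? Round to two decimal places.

7.49%

β_P = Σ w_i β_i = 0.25×-0.12 + 0.12×1.50 + 0.28×1.23 + 0.35×0.19 = 0.5609
E(R_P) = R_f + β_P × MRP = 3.43% + 0.5609 × 7.23% = 7.49%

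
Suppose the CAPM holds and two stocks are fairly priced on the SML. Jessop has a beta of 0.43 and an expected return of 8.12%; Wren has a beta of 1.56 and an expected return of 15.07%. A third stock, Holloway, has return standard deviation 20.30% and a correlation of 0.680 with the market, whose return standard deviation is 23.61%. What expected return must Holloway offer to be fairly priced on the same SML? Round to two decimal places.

9.07%

MRP = (15.07% − 8.12%) / (1.56 − 0.43) = 6.1504%
R_f = 8.12% − 0.43 × 6.1504% = 5.4753%
β_Holloway = ρ·σ_i/σ_m = 0.680 × 20.30 / 23.61 = 0.5847
E(R_Holloway) = R_f + β × MRP = 5.4753% + 0.5847 × 6.1504% = 9.07%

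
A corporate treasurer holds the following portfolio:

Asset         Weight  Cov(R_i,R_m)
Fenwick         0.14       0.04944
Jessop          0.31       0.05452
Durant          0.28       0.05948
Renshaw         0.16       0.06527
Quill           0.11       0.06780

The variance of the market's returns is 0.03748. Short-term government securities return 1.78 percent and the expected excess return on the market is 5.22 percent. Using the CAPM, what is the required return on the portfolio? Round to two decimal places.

9.91%

β_Fenwick = 0.04944 / 0.03748 = 1.3191
β_Jessop = 0.05452 / 0.03748 = 1.4546
β_Durant = 0.05948 / 0.03748 = 1.5870
β_Renshaw = 0.06527 / 0.03748 = 1.7415
β_Quill = 0.06780 / 0.03748 = 1.8090
β_P = Σ w_i β_i = 0.14×1.3191 + 0.31×1.4546 + 0.28×1.5870 + 0.16×1.7415 + 0.11×1.8090 = 1.5576
E(R_P) = R_f + β_P × MRP = 1.78% + 1.5576 × 5.22% = 9.91%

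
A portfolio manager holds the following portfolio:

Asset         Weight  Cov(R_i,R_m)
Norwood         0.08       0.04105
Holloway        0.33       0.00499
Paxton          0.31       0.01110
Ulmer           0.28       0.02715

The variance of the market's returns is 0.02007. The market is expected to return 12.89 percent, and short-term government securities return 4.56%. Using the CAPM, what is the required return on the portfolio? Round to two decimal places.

β_Norwood = 0.04105 / 0.02007 = 2.0453
β_Holloway = 0.00499 / 0.02007 = 0.2486
β_Paxton = 0.01110 / 0.02007 = 0.5531
β_Ulmer = 0.02715 / 0.02007 = 1.3528
β_P = Σ w_i β_i = 0.08×2.0453 + 0.33×0.2486 + 0.31×0.5531 + 0.28×1.3528 = 0.7959
MRP = 12.89% − 4.56% = 8.33%
E(R_P) = R_f + β_P × MRP = 4.56% + 0.7959 × 8.33% = 11.19%

11.19%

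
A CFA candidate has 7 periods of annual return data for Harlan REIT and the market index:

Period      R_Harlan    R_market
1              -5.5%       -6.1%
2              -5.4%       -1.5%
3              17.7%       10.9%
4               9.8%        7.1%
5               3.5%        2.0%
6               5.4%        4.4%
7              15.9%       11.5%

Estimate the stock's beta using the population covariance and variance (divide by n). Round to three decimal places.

Mean R_i = (-5.5 − 5.4 + 17.7 + 9.8 + 3.5 + 5.4 + 15.9) / 7 = 5.9143%
Mean R_m = (-6.1 − 1.5 + 10.9 + 7.1 + 2.0 + 4.4 + 11.5) / 7 = 4.0429%
Σ(R_i − R̄_i)(R_m − R̄_m) = 350.3957  ⇒  Cov = 350.3957 / 7 = 50.0565
Σ(R_m − R̄_m)² = 249.8771  ⇒  Var(R_m) = 249.8771 / 7 = 35.6967
β = Cov / Var(R_m) = 50.0565 / 35.6967 = 1.4023

1.402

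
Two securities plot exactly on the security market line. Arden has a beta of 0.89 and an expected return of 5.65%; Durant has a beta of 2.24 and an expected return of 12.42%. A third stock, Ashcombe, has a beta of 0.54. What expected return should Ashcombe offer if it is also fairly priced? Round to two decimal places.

3.89%

MRP (SML slope) = (12.42% − 5.65%) / (2.24 − 0.89) = 6.77% / 1.35 = 5.0148%
R_f (intercept) = 5.65% − 0.89 × 5.0148% = 1.1868%
E(R_Ashcombe) = R_f + β × MRP = 1.1868% + 0.54 × 5.0148% = 3.89%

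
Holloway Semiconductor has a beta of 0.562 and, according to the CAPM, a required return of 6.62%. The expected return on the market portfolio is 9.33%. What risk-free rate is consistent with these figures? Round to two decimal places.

3.14%

E(R) = R_f + β(E(R_m) − R_f) = R_f(1 − β) + β·E(R_m)
6.62% = R_f × (1 − 0.562) + 0.562 × 9.33%
6.62% = R_f × 0.438 + 5.24346%
R_f = (6.62% − 5.24346%) / 0.438 = 3.14%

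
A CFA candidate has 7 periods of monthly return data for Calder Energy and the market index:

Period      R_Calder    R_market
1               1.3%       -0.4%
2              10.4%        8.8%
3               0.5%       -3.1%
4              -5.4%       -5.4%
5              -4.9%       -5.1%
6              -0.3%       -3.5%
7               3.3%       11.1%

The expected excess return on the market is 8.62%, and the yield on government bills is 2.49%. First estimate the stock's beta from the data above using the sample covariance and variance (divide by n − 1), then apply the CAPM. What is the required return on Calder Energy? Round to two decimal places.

Mean R_i = (1.3 + 10.4 + 0.5 − 5.4 − 4.9 − 0.3 + 3.3) / 7 = 0.7000%
Mean R_m = (-0.4 + 8.8 − 3.1 − 5.4 − 5.1 − 3.5 + 11.1) / 7 = 0.3429%
Σ(R_i − R̄_i)(R_m − R̄_m) = 179.6000  ⇒  Cov = 179.6000 / 6 = 29.9333
Σ(R_m − R̄_m)² = 277.0171  ⇒  Var(R_m) = 277.0171 / 6 = 46.1695
β = Cov / Var(R_m) = 29.9333 / 46.1695 = 0.6483
E(R) = R_f + β × MRP = 2.49% + 0.6483 × 8.62% = 8.08%

8.08%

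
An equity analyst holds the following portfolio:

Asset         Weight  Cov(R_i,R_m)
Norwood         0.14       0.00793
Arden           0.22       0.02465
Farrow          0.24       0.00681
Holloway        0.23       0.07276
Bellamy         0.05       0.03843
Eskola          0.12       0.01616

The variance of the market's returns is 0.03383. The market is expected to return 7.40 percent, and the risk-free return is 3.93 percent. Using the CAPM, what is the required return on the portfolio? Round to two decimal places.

β_Norwood = 0.00793 / 0.03383 = 0.2344
β_Arden = 0.02465 / 0.03383 = 0.7286
β_Farrow = 0.00681 / 0.03383 = 0.2013
β_Holloway = 0.07276 / 0.03383 = 2.1508
β_Bellamy = 0.03843 / 0.03383 = 1.1360
β_Eskola = 0.01616 / 0.03383 = 0.4777
β_P = Σ w_i β_i = 0.14×0.2344 + 0.22×0.7286 + 0.24×0.2013 + 0.23×2.1508 + 0.05×1.1360 + 0.12×0.4777 = 0.8502
MRP = 7.40% − 3.93% = 3.47%
E(R_P) = R_f + β_P × MRP = 3.93% + 0.8502 × 3.47% = 6.88%

6.88%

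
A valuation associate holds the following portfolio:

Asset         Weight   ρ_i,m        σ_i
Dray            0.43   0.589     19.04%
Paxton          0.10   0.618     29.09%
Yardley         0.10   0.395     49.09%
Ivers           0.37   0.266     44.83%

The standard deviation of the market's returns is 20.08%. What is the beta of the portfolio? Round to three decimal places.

β_Dray = 0.589 × 19.04% / 20.08% = 0.5585
β_Paxton = 0.618 × 29.09% / 20.08% = 0.8953
β_Yardley = 0.395 × 49.09% / 20.08% = 0.9657
β_Ivers = 0.266 × 44.83% / 20.08% = 0.5939
β_P = Σ w_i β_i = 0.43×0.5585 + 0.10×0.8953 + 0.10×0.9657 + 0.37×0.5939 = 0.6460

0.646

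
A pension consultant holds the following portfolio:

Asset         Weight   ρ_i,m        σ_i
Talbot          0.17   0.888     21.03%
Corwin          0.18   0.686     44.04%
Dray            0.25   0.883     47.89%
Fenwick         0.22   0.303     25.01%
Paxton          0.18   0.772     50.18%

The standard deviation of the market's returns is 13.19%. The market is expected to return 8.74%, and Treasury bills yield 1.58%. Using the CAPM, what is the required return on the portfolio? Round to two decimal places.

β_Talbot = 0.888 × 21.03% / 13.19% = 1.4158
β_Corwin = 0.686 × 44.04% / 13.19% = 2.2905
β_Dray = 0.883 × 47.89% / 13.19% = 3.2060
β_Fenwick = 0.303 × 25.01% / 13.19% = 0.5745
β_Paxton = 0.772 × 50.18% / 13.19% = 2.9370
β_P = Σ w_i β_i = 0.17×1.4158 + 0.18×2.2905 + 0.25×3.2060 + 0.22×0.5745 + 0.18×2.9370 = 2.1095
MRP = 8.74% − 1.58% = 7.16%
E(R_P) = R_f + β_P × MRP = 1.58% + 2.1095 × 7.16% = 16.68%

16.68%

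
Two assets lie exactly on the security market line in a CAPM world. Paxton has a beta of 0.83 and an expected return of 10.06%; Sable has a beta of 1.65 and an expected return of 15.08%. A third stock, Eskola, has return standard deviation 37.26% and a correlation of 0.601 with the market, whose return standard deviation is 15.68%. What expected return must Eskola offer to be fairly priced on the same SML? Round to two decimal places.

13.72%

MRP = (15.08% − 10.06%) / (1.65 − 0.83) = 6.1220%
R_f = 10.06% − 0.83 × 6.1220% = 4.9787%
β_Eskola = ρ·σ_i/σ_m = 0.601 × 37.26 / 15.68 = 1.4281
E(R_Eskola) = R_f + β × MRP = 4.9787% + 1.4281 × 6.1220% = 13.72%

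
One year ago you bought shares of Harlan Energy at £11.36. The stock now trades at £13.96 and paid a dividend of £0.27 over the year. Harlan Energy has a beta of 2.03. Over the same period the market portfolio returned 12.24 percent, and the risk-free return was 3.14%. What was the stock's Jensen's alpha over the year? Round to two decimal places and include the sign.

+3.65%

Realised HPR = (P1 + D1 − P0) / P0 = (13.96 + 0.27 − 11.36) / 11.36 = 2.87 / 11.36 = 25.2641%
MRP = 12.24% − 3.14% = 9.10%
CAPM required = R_f + β·MRP = 3.14% + 2.03 × 9.10% = 21.6130%
α = realised − required = 25.2641% − 21.6130% = +3.65%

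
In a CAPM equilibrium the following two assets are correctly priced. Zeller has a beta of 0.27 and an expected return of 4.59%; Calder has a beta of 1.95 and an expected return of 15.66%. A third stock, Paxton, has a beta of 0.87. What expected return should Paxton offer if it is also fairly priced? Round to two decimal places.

8.54%

MRP (SML slope) = (15.66% − 4.59%) / (1.95 − 0.27) = 11.07% / 1.68 = 6.5893%
R_f (intercept) = 4.59% − 0.27 × 6.5893% = 2.8109%
E(R_Paxton) = R_f + β × MRP = 2.8109% + 0.87 × 6.5893% = 8.54%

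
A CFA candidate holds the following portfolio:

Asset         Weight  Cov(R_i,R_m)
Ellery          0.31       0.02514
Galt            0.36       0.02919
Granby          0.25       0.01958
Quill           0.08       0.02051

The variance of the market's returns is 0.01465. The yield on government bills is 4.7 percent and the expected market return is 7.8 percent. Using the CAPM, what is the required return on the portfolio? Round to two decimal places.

β_Ellery = 0.02514 / 0.01465 = 1.7160
β_Galt = 0.02919 / 0.01465 = 1.9925
β_Granby = 0.01958 / 0.01465 = 1.3365
β_Quill = 0.02051 / 0.01465 = 1.4000
β_P = Σ w_i β_i = 0.31×1.7160 + 0.36×1.9925 + 0.25×1.3365 + 0.08×1.4000 = 1.6954
MRP = 7.8% − 4.7% = 3.10%
E(R_P) = R_f + β_P × MRP = 4.7% + 1.6954 × 3.1% = 9.96%

9.96%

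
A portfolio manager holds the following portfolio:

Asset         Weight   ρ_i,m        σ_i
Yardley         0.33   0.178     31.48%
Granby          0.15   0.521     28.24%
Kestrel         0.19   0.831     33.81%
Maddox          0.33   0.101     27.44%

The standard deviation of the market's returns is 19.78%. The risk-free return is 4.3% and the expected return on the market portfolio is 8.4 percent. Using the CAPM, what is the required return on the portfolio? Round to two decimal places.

6.44%

β_Yardley = 0.178 × 31.48% / 19.78% = 0.2833
β_Granby = 0.521 × 28.24% / 19.78% = 0.7438
β_Kestrel = 0.831 × 33.81% / 19.78% = 1.4204
β_Maddox = 0.101 × 27.44% / 19.78% = 0.1401
β_P = Σ w_i β_i = 0.33×0.2833 + 0.15×0.7438 + 0.19×1.4204 + 0.33×0.1401 = 0.5212
MRP = 8.4% − 4.3% = 4.10%
E(R_P) = R_f + β_P × MRP = 4.3% + 0.5212 × 4.1% = 6.44%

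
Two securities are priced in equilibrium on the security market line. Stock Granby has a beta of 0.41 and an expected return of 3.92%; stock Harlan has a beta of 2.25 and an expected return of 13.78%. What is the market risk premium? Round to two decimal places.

5.36%

Both satisfy E(R) = R_f + β·MRP, so the slope of the SML is
MRP = (13.78% − 3.92%) / (2.25 − 0.41) = 9.86% / 1.84 = 5.3587%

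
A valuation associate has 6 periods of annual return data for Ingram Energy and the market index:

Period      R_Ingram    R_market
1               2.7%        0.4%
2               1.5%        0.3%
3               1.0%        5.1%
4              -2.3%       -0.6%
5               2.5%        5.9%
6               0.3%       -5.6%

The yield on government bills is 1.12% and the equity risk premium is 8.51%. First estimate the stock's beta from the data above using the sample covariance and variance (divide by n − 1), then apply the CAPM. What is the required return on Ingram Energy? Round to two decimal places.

Mean R_i = (2.7 + 1.5 + 1.0 − 2.3 + 2.5 + 0.3) / 6 = 0.9500%
Mean R_m = (0.4 + 0.3 + 5.1 − 0.6 + 5.9 − 5.6) / 6 = 0.9167%
Σ(R_i − R̄_i)(R_m − R̄_m) = 15.8550  ⇒  Cov = 15.8550 / 5 = 3.1710
Σ(R_m − R̄_m)² = 87.7483  ⇒  Var(R_m) = 87.7483 / 5 = 17.5497
β = Cov / Var(R_m) = 3.1710 / 17.5497 = 0.1807
E(R) = R_f + β × MRP = 1.12% + 0.1807 × 8.51% = 2.66%

2.66%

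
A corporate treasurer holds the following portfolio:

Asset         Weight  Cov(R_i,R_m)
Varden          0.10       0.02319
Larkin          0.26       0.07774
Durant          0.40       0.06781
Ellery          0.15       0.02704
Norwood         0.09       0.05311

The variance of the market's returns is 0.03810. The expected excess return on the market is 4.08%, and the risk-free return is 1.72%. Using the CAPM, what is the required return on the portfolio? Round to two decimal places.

7.98%

β_Varden = 0.02319 / 0.03810 = 0.6087
β_Larkin = 0.07774 / 0.03810 = 2.0404
β_Durant = 0.06781 / 0.03810 = 1.7798
β_Ellery = 0.02704 / 0.03810 = 0.7097
β_Norwood = 0.05311 / 0.03810 = 1.3940
β_P = Σ w_i β_i = 0.10×0.6087 + 0.26×2.0404 + 0.40×1.7798 + 0.15×0.7097 + 0.09×1.3940 = 1.5352
E(R_P) = R_f + β_P × MRP = 1.72% + 1.5352 × 4.08% = 7.98%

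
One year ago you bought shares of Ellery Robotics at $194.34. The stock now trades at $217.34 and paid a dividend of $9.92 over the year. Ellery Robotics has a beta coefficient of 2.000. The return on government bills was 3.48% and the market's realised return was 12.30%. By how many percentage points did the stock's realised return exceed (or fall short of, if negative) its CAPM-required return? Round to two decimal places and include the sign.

-4.18%

Realised HPR = (P1 + D1 − P0) / P0 = (217.34 + 9.92 − 194.34) / 194.34 = 32.92 / 194.34 = 16.9394%
MRP = 12.30% − 3.48% = 8.82%
CAPM required = R_f + β·MRP = 3.48% + 2.000 × 8.82% = 21.12000%
α = realised − required = 16.9394% − 21.12000% = -4.18%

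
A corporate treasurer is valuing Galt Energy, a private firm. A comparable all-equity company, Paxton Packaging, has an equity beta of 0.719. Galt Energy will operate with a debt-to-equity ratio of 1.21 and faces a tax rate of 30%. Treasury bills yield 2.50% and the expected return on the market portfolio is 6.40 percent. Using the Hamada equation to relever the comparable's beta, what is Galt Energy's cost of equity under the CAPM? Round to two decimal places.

β_L = β_U × [1 + (1 − t)(D/E)] = 0.719 × [1 + (1 − 0.30) × 1.21]
    = 0.719 × [1 + 0.70 × 1.21] = 0.719 × 1.8470 = 1.3280
MRP = 6.40% − 2.50% = 3.90%
E(R) = R_f + β_L × MRP = 2.50% + 1.3280 × 3.90% = 7.68%

7.68%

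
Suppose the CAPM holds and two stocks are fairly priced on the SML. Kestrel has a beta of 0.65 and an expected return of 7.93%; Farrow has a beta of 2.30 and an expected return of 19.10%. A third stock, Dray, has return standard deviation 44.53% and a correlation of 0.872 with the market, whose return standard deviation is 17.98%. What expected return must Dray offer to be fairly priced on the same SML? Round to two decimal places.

MRP = (19.10% − 7.93%) / (2.30 − 0.65) = 6.7697%
R_f = 7.93% − 0.65 × 6.7697% = 3.5297%
β_Dray = ρ·σ_i/σ_m = 0.872 × 44.53 / 17.98 = 2.1596
E(R_Dray) = R_f + β × MRP = 3.5297% + 2.1596 × 6.7697% = 18.15%

18.15%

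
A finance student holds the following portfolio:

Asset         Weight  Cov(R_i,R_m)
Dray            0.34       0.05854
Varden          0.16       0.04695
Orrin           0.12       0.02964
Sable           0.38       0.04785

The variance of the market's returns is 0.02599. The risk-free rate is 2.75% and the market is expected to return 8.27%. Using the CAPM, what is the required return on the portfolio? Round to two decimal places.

β_Dray = 0.05854 / 0.02599 = 2.2524
β_Varden = 0.04695 / 0.02599 = 1.8065
β_Orrin = 0.02964 / 0.02599 = 1.1404
β_Sable = 0.04785 / 0.02599 = 1.8411
β_P = Σ w_i β_i = 0.34×2.2524 + 0.16×1.8065 + 0.12×1.1404 + 0.38×1.8411 = 1.8913
MRP = 8.27% − 2.75% = 5.52%
E(R_P) = R_f + β_P × MRP = 2.75% + 1.8913 × 5.52% = 13.19%

13.19%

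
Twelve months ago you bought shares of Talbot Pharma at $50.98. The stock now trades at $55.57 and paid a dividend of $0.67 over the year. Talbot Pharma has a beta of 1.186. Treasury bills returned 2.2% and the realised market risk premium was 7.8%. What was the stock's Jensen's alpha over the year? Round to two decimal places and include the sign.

Realised HPR = (P1 + D1 − P0) / P0 = (55.57 + 0.67 − 50.98) / 50.98 = 5.26 / 50.98 = 10.3178%
CAPM required = R_f + β·MRP = 2.2% + 1.186 × 7.8% = 11.4508%
α = realised − required = 10.3178% − 11.4508% = -1.13%

-1.13%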